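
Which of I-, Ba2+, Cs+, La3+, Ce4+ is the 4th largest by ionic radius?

All of these have 54 electrons (isoelectronic). With the same electron cloud, the ion with the most protons pulls it in tightest. Nuclear charges: Ce4+ (Z=58), La3+ (Z=57), Ba2+ (Z=56), Cs+ (Z=55), I- (Z=53). Highest Z is smallest.
That gives Ce4+ < La3+ < Ba2+ < Cs+ < I-. From the largest end, number 4 is La3+.

La3+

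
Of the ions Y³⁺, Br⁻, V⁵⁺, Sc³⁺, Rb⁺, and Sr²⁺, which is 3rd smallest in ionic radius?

Y³⁺

Tabulating Z and e⁻: V⁵⁺: 18 e⁻, Z=23, Sc³⁺: 18 e⁻, Z=21, Y³⁺: 36 e⁻, Z=39, Sr²⁺: 36 e⁻, Z=38, Rb⁺: 36 e⁻, Z=37, Br⁻: 36 e⁻, Z=35. V⁵⁺ < Sc³⁺ (both 18 e⁻, Z=23>21); Sc³⁺ < Y³⁺ (same group, 1 shell fewer); Y³⁺ < Sr²⁺ (isoelectronic, higher Z=39 is smaller); Sr²⁺ < Rb⁺ (isoelectronic, higher Z=38 is smaller); Rb⁺ < Br⁻ (both 36 e⁻, Z=37>35).
Ordering: V⁵⁺ < Sc³⁺ < Y³⁺ < Sr²⁺ < Rb⁺ < Br⁻. The 3rd smallest is Y³⁺.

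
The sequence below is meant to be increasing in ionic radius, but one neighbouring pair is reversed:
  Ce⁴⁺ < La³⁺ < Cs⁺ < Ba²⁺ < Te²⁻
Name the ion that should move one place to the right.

Check each adjacent pair. Cs⁺ and Ba²⁺ are reversed: they are isoelectronic (54 e⁻) and Ba has more protons than Cs (56 vs 55), making Ba²⁺ smaller. No other neighbouring pair contradicts the periodic trends, so Cs⁺ is the ion listed too early.

Cs⁺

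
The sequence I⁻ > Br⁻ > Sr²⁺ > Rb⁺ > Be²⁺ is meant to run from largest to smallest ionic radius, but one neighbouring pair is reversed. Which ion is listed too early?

Check each adjacent pair. Sr²⁺ and Rb⁺ are reversed: both have 36 electrons but Z(Sr)=38 > Z(Rb)=37, so Sr²⁺ should be the smaller of the two. No other neighbouring pair contradicts the periodic trends, so Sr²⁺ is the ion listed too early.

Sr²⁺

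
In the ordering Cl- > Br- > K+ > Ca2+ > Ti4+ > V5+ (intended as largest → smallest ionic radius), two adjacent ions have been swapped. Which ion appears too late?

The pair Cl-, Br- is the wrong way round — both in group 17 with the same charge; Cl- (period 3) has the smaller radius. All other adjacent pairs agree with periodic trends, so Br- is the misplaced ion.

Br-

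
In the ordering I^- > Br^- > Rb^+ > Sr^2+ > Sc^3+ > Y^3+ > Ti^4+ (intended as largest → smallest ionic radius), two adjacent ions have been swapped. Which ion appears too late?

The pair Sc^3+, Y^3+ is the wrong way round — Sc^3+ and Y^3+ are in one column with the same charge; the lighter period-4 ion has one fewer shell and is smaller. All other adjacent pairs agree with periodic trends, so Y^3+ is the misplaced ion.

Y^3+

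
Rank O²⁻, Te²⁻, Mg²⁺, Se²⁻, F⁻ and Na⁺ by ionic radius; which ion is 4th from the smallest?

O²⁻

Mg²⁺ (Z=12, 10 e⁻), Na⁺ (Z=11, 10 e⁻), F⁻ (Z=9, 10 e⁻), O²⁻ (Z=8, 10 e⁻), Se²⁻ (Z=34, 36 e⁻), Te²⁻ (Z=52, 54 e⁻). Mg²⁺ < Na⁺ (both 10 e⁻, Z=12>11); Na⁺ < F⁻ (isoelectronic, higher Z=11 is smaller); F⁻ < O²⁻ (both 10 e⁻, Z=9>8); O²⁻ < Se²⁻ (same group, 2 shells fewer); Se²⁻ < Te²⁻ (same group, period 4 vs 5).
That gives Mg²⁺ < Na⁺ < F⁻ < O²⁻ < Se²⁻ < Te²⁻. From the smallest end, number 4 is O²⁻.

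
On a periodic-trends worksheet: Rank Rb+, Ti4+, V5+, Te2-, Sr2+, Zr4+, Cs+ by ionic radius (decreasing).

Te2- > Cs+ > Rb+ > Sr2+ > Zr4+ > Ti4+ > V5+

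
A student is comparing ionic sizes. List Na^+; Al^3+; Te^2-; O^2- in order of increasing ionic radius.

Al^3+ < Na^+ < O^2- < Te^2-

Al^3+ (Z=13, 10 e⁻), Na^+ (Z=11, 10 e⁻), O^2- (Z=8, 10 e⁻), Te^2- (Z=52, 54 e⁻). Al^3+ < Na^+ (both 10 e⁻, Z=13>11); Na^+ < O^2- (isoelectronic, higher Z=11 is smaller); O^2- < Te^2- (same group, 3 shells fewer).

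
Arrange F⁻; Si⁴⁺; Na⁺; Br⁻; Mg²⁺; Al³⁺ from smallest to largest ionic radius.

Electron counts and nuclear charges: Si⁴⁺: 10 e⁻, Z=14, Al³⁺: 10 e⁻, Z=13, Mg²⁺: 10 e⁻, Z=12, Na⁺: 10 e⁻, Z=11, F⁻: 10 e⁻, Z=9, Br⁻: 36 e⁻, Z=35. Si⁴⁺ < Al³⁺ (isoelectronic, higher Z=14 is smaller); Al³⁺ < Mg²⁺ (isoelectronic, higher Z=13 is smaller); Mg²⁺ < Na⁺ (isoelectronic, higher Z=12 is smaller); Na⁺ < F⁻ (both 10 e⁻, Z=11>9); F⁻ < Br⁻ (same group, period 2 vs 4).

Si⁴⁺ < Al³⁺ < Mg²⁺ < Na⁺ < F⁻ < Br⁻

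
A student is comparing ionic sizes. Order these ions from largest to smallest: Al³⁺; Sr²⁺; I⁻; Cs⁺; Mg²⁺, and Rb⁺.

Al³⁺: 10 e⁻, Z=13, Mg²⁺: 10 e⁻, Z=12, Sr²⁺: 36 e⁻, Z=38, Rb⁺: 36 e⁻, Z=37, Cs⁺: 54 e⁻, Z=55, I⁻: 54 e⁻, Z=53. Al³⁺ < Mg²⁺ (isoelectronic, higher Z=13 is smaller); Mg²⁺ < Sr²⁺ (same group, 2 shells fewer); Sr²⁺ < Rb⁺ (both 36 e⁻, Z=38>37); Rb⁺ < Cs⁺ (same group, period 5 vs 6); Cs⁺ < I⁻ (isoelectronic, higher Z=55 is smaller).

I⁻ > Cs⁺ > Rb⁺ > Sr²⁺ > Mg²⁺ > Al³⁺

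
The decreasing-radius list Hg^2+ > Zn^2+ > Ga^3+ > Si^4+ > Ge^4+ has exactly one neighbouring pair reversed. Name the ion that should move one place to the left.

Compare adjacent ions: same group and charge — period 3 sits above period 4, so Si^4+ is smaller — yet in this decreasing list Si^4+ sits before Ge^4+. Nothing else is reversed, so Ge^4+ should move one place to the left.

Ge^4+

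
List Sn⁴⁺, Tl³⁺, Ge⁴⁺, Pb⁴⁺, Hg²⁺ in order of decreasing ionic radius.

Hg²⁺ > Tl³⁺ > Pb⁴⁺ > Sn⁴⁺ > Ge⁴⁺

Tabulating Z and e⁻: Ge⁴⁺: 28 e⁻, Z=32, Sn⁴⁺: 46 e⁻, Z=50, Pb⁴⁺: 78 e⁻, Z=82, Tl³⁺: 78 e⁻, Z=81, Hg²⁺: 78 e⁻, Z=80. Ge⁴⁺ < Sn⁴⁺ (same group, 1 shell fewer); Sn⁴⁺ < Pb⁴⁺ (same group, 1 shell fewer); Pb⁴⁺ < Tl³⁺ (both 78 e⁻, Z=82>81); Tl³⁺ < Hg²⁺ (isoelectronic, higher Z=81 is smaller).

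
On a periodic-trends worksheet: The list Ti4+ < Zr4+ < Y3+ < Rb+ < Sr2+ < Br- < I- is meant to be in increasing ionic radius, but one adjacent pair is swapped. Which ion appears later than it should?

The pair Rb+, Sr2+ is the wrong way round — Sr2+ and Rb+ share 36 electrons; the higher nuclear charge on Sr (Z=38) contracts it more, so Sr2+ < Rb+. All other adjacent pairs agree with periodic trends, so Sr2+ is the misplaced ion.

Sr2+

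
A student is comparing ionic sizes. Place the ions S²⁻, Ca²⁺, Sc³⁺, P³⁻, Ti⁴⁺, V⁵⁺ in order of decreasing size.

P³⁻ > S²⁻ > Ca²⁺ > Sc³⁺ > Ti⁴⁺ > V⁵⁺

Isoelectronic series (18 e⁻ each). Size is set by nuclear charge: more protons means a smaller ion. V⁵⁺ (Z=23), Ti⁴⁺ (Z=22), Sc³⁺ (Z=21), Ca²⁺ (Z=20), S²⁻ (Z=16), P³⁻ (Z=15).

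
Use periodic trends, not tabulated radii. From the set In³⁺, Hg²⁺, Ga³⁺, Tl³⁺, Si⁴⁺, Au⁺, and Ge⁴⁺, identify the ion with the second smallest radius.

Work out protons and electrons: Si⁴⁺: 10 e⁻, Z=14, Ge⁴⁺: 28 e⁻, Z=32, Ga³⁺: 28 e⁻, Z=31, In³⁺: 46 e⁻, Z=49, Tl³⁺: 78 e⁻, Z=81, Hg²⁺: 78 e⁻, Z=80, Au⁺: 78 e⁻, Z=79. Si⁴⁺ < Ge⁴⁺ (same group, period 3 vs 4); Ge⁴⁺ < Ga³⁺ (isoelectronic, higher Z=32 is smaller); Ga³⁺ < In³⁺ (same group, period 4 vs 5); In³⁺ < Tl³⁺ (same group, period 5 vs 6); Tl³⁺ < Hg²⁺ (both 78 e⁻, Z=81>80); Hg²⁺ < Au⁺ (both 78 e⁻, Z=80>79).
Full ascending order: Si⁴⁺ < Ge⁴⁺ < Ga³⁺ < In³⁺ < Tl³⁺ < Hg²⁺ < Au⁺. Counting from the smallest, position 2 is Ge⁴⁺.

Ge⁴⁺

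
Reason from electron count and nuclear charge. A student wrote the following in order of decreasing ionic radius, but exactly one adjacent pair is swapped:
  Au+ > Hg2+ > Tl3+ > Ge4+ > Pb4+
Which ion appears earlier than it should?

Ge4+

Compare adjacent ions: same group and charge — period 4 sits above period 6, so Ge4+ is smaller — yet in this decreasing list Ge4+ sits before Pb4+. Nothing else is reversed, so Ge4+ should move one place to the right.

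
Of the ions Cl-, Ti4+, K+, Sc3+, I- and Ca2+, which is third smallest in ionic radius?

First list Z and electron count for each: Ti4+ has 18 e⁻ (Z=22), Sc3+ has 18 e⁻ (Z=21), Ca2+ has 18 e⁻ (Z=20), K+ has 18 e⁻ (Z=19), Cl- has 18 e⁻ (Z=17), I- has 54 e⁻ (Z=53). Ti4+ < Sc3+ (both 18 e⁻, Z=22>21); Sc3+ < Ca2+ (isoelectronic, higher Z=21 is smaller); Ca2+ < K+ (isoelectronic, higher Z=20 is smaller); K+ < Cl- (isoelectronic, higher Z=19 is smaller); Cl- < I- (same group, 2 shells fewer).
So the order is Ti4+ < Sc3+ < Ca2+ < K+ < Cl- < I-; the 3rd-smallest ion is Ca2+.

Ca2+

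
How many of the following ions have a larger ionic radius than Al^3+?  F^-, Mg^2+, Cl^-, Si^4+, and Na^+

4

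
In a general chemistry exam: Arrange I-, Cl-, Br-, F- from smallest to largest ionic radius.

F- < Cl- < Br- < I-

Same group, same charge. Going down the group adds an extra shell of electrons, so the ion gets larger: F- is highest in the group and smallest.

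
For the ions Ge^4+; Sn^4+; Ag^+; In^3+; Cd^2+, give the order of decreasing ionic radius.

Tabulating Z and e⁻: Ge^4+: 28 e⁻, Z=32, Sn^4+: 46 e⁻, Z=50, In^3+: 46 e⁻, Z=49, Cd^2+: 46 e⁻, Z=48, Ag^+: 46 e⁻, Z=47. Ge^4+ < Sn^4+ (same group, 1 shell fewer); Sn^4+ < In^3+ (isoelectronic, higher Z=50 is smaller); In^3+ < Cd^2+ (both 46 e⁻, Z=49>48); Cd^2+ < Ag^+ (both 46 e⁻, Z=48>47).

Ag^+ > Cd^2+ > In^3+ > Sn^4+ > Ge^4+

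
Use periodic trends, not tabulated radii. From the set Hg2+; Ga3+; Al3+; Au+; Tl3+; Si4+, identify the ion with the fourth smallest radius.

Tl3+

Work out protons and electrons: Si4+ (Z=14, 10 e⁻), Al3+ (Z=13, 10 e⁻), Ga3+ (Z=31, 28 e⁻), Tl3+ (Z=81, 78 e⁻), Hg2+ (Z=80, 78 e⁻), Au+ (Z=79, 78 e⁻). Si4+ < Al3+ (isoelectronic, higher Z=14 is smaller); Al3+ < Ga3+ (same group, 1 shell fewer); Ga3+ < Tl3+ (same group, period 4 vs 6); Tl3+ < Hg2+ (both 78 e⁻, Z=81>80); Hg2+ < Au+ (isoelectronic, higher Z=80 is smaller).
Full ascending order: Si4+ < Al3+ < Ga3+ < Tl3+ < Hg2+ < Au+. Counting from the smallest, position 4 is Tl3+.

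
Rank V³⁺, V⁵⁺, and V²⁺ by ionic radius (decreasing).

For a single element, ionic radius drops as positive charge rises — V⁵⁺ < V²⁺.

V²⁺ > V³⁺ > V⁵⁺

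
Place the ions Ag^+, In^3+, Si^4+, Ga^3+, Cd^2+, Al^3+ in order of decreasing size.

Ag^+ > Cd^2+ > In^3+ > Ga^3+ > Al^3+ > Si^4+

Tabulating Z and e⁻: Si^4+: 10 e⁻, Z=14, Al^3+: 10 e⁻, Z=13, Ga^3+: 28 e⁻, Z=31, In^3+: 46 e⁻, Z=49, Cd^2+: 46 e⁻, Z=48, Ag^+: 46 e⁻, Z=47. Si^4+ < Al^3+ (both 10 e⁻, Z=14>13); Al^3+ < Ga^3+ (same group, period 3 vs 4); Ga^3+ < In^3+ (same group, 1 shell fewer); In^3+ < Cd^2+ (isoelectronic, higher Z=49 is smaller); Cd^2+ < Ag^+ (both 46 e⁻, Z=48>47).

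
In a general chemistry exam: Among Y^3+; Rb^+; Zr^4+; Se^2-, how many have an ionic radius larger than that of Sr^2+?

These species are isoelectronic with 36 electrons. The only difference is the number of protons: Zr^4+ (Z=40), Y^3+ (Z=39), Sr^2+ (Z=38), Rb^+ (Z=37), Se^2- (Z=34). The strongest nuclear pull (Zr^4+) gives the smallest ion.
Relative to Sr^2+, the ions that are larger are Rb^+, Se^2-. Count: 2.

2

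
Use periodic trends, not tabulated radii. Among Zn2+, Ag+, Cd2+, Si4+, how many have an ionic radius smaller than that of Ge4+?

1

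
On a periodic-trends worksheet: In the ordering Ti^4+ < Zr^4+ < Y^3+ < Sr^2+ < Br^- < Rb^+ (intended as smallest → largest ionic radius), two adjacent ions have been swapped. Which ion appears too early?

Compare adjacent ions: they are isoelectronic (36 e⁻) and Rb has more protons than Br (37 vs 35), making Rb^+ smaller — yet in this increasing list Br^- sits before Rb^+. Nothing else is reversed, so Br^- should move one place to the right.

Br^-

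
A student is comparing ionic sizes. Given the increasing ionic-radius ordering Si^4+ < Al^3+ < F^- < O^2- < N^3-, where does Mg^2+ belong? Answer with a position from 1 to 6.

Isoelectronic series (10 e⁻ each). Size is set by nuclear charge: more protons means a smaller ion. Si^4+ (Z=14), Al^3+ (Z=13), Mg^2+ (Z=12), F^- (Z=9), O^2- (Z=8), N^3- (Z=7).
With Mg^2+ included the full order is Si^4+ < Al^3+ < Mg^2+ < F^- < O^2- < N^3-, so it takes position 3.

3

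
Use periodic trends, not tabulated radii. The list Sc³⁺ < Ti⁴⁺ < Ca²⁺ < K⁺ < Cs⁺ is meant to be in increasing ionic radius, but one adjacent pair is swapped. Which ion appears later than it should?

The pair Sc³⁺, Ti⁴⁺ is the wrong way round — Ti⁴⁺ and Sc³⁺ share 18 electrons; the higher nuclear charge on Ti (Z=22) contracts it more, so Ti⁴⁺ < Sc³⁺. All other adjacent pairs agree with periodic trends, so Ti⁴⁺ is the misplaced ion.

Ti⁴⁺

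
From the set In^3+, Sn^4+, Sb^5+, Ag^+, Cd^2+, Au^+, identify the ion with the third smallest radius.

In^3+

First list Z and electron count for each: Sb^5+ (Z=51, 46 e⁻), Sn^4+ (Z=50, 46 e⁻), In^3+ (Z=49, 46 e⁻), Cd^2+ (Z=48, 46 e⁻), Ag^+ (Z=47, 46 e⁻), Au^+ (Z=79, 78 e⁻). Sb^5+ < Sn^4+ (both 46 e⁻, Z=51>50); Sn^4+ < In^3+ (isoelectronic, higher Z=50 is smaller); In^3+ < Cd^2+ (both 46 e⁻, Z=49>48); Cd^2+ < Ag^+ (isoelectronic, higher Z=48 is smaller); Ag^+ < Au^+ (same group, 1 shell fewer).
That gives Sb^5+ < Sn^4+ < In^3+ < Cd^2+ < Ag^+ < Au^+. From the smallest end, number 3 is In^3+.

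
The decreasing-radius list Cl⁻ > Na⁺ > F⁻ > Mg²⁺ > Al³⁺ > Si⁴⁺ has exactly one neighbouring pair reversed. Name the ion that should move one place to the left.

Compare adjacent ions: Na⁺ and F⁻ share 10 electrons; the higher nuclear charge on Na (Z=11) contracts it more, so Na⁺ < F⁻ — yet in this decreasing list Na⁺ sits before F⁻. Nothing else is reversed, so F⁻ should move one place to the left.

F⁻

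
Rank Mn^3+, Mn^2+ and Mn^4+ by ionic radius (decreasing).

Mn^2+ > Mn^3+ > Mn^4+

These are all Mn ions. Removing more electrons (higher positive charge) pulls the remaining electrons in closer, so Mn^4+ is smallest and Mn^2+ is largest.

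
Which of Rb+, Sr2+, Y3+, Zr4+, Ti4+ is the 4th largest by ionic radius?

Zr4+

Work out protons and electrons: Ti4+ (Z=22, 18 e⁻), Zr4+ (Z=40, 36 e⁻), Y3+ (Z=39, 36 e⁻), Sr2+ (Z=38, 36 e⁻), Rb+ (Z=37, 36 e⁻). Ti4+ < Zr4+ (same group, period 4 vs 5); Zr4+ < Y3+ (isoelectronic, higher Z=40 is smaller); Y3+ < Sr2+ (both 36 e⁻, Z=39>38); Sr2+ < Rb+ (isoelectronic, higher Z=38 is smaller).
Ordering: Ti4+ < Zr4+ < Y3+ < Sr2+ < Rb+. The 4th largest is Zr4+.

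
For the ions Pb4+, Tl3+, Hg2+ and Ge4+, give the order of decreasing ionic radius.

Hg2+ > Tl3+ > Pb4+ > Ge4+

Ge4+: 28 e⁻, Z=32, Pb4+: 78 e⁻, Z=82, Tl3+: 78 e⁻, Z=81, Hg2+: 78 e⁻, Z=80. Ge4+ < Pb4+ (same group, 2 shells fewer); Pb4+ < Tl3+ (both 78 e⁻, Z=82>81); Tl3+ < Hg2+ (isoelectronic, higher Z=81 is smaller).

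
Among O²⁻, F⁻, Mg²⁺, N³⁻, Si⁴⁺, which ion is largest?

All of these have 10 electrons (isoelectronic). With the same electron cloud, the ion with the most protons pulls it in tightest. Nuclear charges: Si⁴⁺ (Z=14), Mg²⁺ (Z=12), F⁻ (Z=9), O²⁻ (Z=8), N³⁻ (Z=7). Highest Z is smallest.

N³⁻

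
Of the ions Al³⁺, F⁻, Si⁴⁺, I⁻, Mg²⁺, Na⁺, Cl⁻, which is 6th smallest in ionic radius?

Si⁴⁺ (Z=14, 10 e⁻), Al³⁺ (Z=13, 10 e⁻), Mg²⁺ (Z=12, 10 e⁻), Na⁺ (Z=11, 10 e⁻), F⁻ (Z=9, 10 e⁻), Cl⁻ (Z=17, 18 e⁻), I⁻ (Z=53, 54 e⁻). Si⁴⁺ < Al³⁺ (both 10 e⁻, Z=14>13); Al³⁺ < Mg²⁺ (isoelectronic, higher Z=13 is smaller); Mg²⁺ < Na⁺ (both 10 e⁻, Z=12>11); Na⁺ < F⁻ (isoelectronic, higher Z=11 is smaller); F⁻ < Cl⁻ (same group, 1 shell fewer); Cl⁻ < I⁻ (same group, period 3 vs 5).
Full ascending order: Si⁴⁺ < Al³⁺ < Mg²⁺ < Na⁺ < F⁻ < Cl⁻ < I⁻. Counting from the smallest, position 6 is Cl⁻.

Cl⁻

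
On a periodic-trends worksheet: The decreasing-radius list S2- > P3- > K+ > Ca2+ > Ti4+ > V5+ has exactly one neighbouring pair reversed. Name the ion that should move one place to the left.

P3-

Scanning neighbour by neighbour, only S2-/P3- violates a trend: they are isoelectronic (18 e⁻) and S has more protons than P (16 vs 15), making S2- smaller. That makes P3- the one sitting a position late relative to where it belongs.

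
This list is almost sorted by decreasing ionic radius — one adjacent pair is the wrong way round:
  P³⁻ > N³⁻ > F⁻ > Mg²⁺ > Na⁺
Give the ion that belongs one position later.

Mg²⁺

Compare adjacent ions: Mg²⁺ and Na⁺ share 10 electrons; the higher nuclear charge on Mg (Z=12) contracts it more, so Mg²⁺ < Na⁺ — yet in this decreasing list Mg²⁺ sits before Na⁺. Nothing else is reversed, so Mg²⁺ should move one place to the right.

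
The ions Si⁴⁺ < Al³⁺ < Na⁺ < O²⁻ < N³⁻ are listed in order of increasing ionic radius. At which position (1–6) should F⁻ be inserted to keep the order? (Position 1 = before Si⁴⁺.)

4

Isoelectronic series (10 e⁻ each). Size is set by nuclear charge: more protons means a smaller ion. Si⁴⁺ (Z=14), Al³⁺ (Z=13), Na⁺ (Z=11), F⁻ (Z=9), O²⁻ (Z=8), N³⁻ (Z=7).
The complete sequence is Si⁴⁺ < Al³⁺ < Na⁺ < F⁻ < O²⁻ < N³⁻. F⁻ sits at position 4.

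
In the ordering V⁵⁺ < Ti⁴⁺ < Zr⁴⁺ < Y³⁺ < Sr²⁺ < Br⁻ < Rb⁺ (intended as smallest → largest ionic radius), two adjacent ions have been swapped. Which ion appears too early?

Scanning neighbour by neighbour, only Br⁻/Rb⁺ violates a trend: they are isoelectronic (36 e⁻) and Rb has more protons than Br (37 vs 35), making Rb⁺ smaller. That makes Br⁻ the one sitting a position early relative to where it belongs.

Br⁻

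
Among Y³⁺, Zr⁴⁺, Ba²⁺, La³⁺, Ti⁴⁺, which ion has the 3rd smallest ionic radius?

Y³⁺

Ti⁴⁺ (Z=22, 18 e⁻), Zr⁴⁺ (Z=40, 36 e⁻), Y³⁺ (Z=39, 36 e⁻), La³⁺ (Z=57, 54 e⁻), Ba²⁺ (Z=56, 54 e⁻). Ti⁴⁺ < Zr⁴⁺ (same group, period 4 vs 5); Zr⁴⁺ < Y³⁺ (isoelectronic, higher Z=40 is smaller); Y³⁺ < La³⁺ (same group, 1 shell fewer); La³⁺ < Ba²⁺ (isoelectronic, higher Z=57 is smaller).
That gives Ti⁴⁺ < Zr⁴⁺ < Y³⁺ < La³⁺ < Ba²⁺. From the smallest end, number 3 is Y³⁺.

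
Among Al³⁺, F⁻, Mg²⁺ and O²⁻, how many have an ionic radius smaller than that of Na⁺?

2

Isoelectronic series (10 e⁻ each). Size is set by nuclear charge: more protons means a smaller ion. Al³⁺ (Z=13), Mg²⁺ (Z=12), Na⁺ (Z=11), F⁻ (Z=9), O²⁻ (Z=8).
Placing each against Na⁺: smaller — Al³⁺, Mg²⁺; larger — F⁻, O²⁻. So 2 are smaller.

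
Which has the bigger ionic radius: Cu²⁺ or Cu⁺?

Cu⁺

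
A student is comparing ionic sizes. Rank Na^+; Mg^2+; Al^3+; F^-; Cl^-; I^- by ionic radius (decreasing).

I^- > Cl^- > F^- > Na^+ > Mg^2+ > Al^3+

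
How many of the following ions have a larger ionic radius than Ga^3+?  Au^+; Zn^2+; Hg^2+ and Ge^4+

3

Work out protons and electrons: Ge^4+: 28 e⁻, Z=32, Ga^3+: 28 e⁻, Z=31, Zn^2+: 28 e⁻, Z=30, Hg^2+: 78 e⁻, Z=80, Au^+: 78 e⁻, Z=79. Ge^4+ < Ga^3+ (both 28 e⁻, Z=32>31); Ga^3+ < Zn^2+ (both 28 e⁻, Z=31>30); Zn^2+ < Hg^2+ (same group, period 4 vs 6); Hg^2+ < Au^+ (both 78 e⁻, Z=80>79).
Placing each against Ga^3+: smaller — Ge^4+; larger — Zn^2+, Hg^2+, Au^+. That's 3.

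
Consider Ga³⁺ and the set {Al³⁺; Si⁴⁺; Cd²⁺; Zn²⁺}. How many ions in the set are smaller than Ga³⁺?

2

Electron counts and nuclear charges: Si⁴⁺ (Z=14, 10 e⁻), Al³⁺ (Z=13, 10 e⁻), Ga³⁺ (Z=31, 28 e⁻), Zn²⁺ (Z=30, 28 e⁻), Cd²⁺ (Z=48, 46 e⁻). Si⁴⁺ < Al³⁺ (isoelectronic, higher Z=14 is smaller); Al³⁺ < Ga³⁺ (same group, 1 shell fewer); Ga³⁺ < Zn²⁺ (isoelectronic, higher Z=31 is smaller); Zn²⁺ < Cd²⁺ (same group, 1 shell fewer).
Placing each against Ga³⁺: smaller — Si⁴⁺, Al³⁺; larger — Zn²⁺, Cd²⁺. That's 2.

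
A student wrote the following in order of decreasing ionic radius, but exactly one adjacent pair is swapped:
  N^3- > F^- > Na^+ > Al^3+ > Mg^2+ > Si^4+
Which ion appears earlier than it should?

The pair Al^3+, Mg^2+ is the wrong way round — Al^3+ and Mg^2+ share 10 electrons; the higher nuclear charge on Al (Z=13) contracts it more, so Al^3+ < Mg^2+. All other adjacent pairs agree with periodic trends, so Al^3+ is the misplaced ion.

Al^3+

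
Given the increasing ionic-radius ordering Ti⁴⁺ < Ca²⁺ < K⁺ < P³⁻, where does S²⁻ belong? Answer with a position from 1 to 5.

4

Each ion has 18 electrons. The ranking follows nuclear charge in reverse — greater Z gives a smaller radius. Ti⁴⁺ (Z=22), Ca²⁺ (Z=20), K⁺ (Z=19), S²⁻ (Z=16), P³⁻ (Z=15).
The complete sequence is Ti⁴⁺ < Ca²⁺ < K⁺ < S²⁻ < P³⁻. S²⁻ sits at position 4.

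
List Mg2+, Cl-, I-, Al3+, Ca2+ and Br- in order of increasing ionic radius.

Al3+ < Mg2+ < Ca2+ < Cl- < Br- < I-

First list Z and electron count for each: Al3+: 10 e⁻, Z=13, Mg2+: 10 e⁻, Z=12, Ca2+: 18 e⁻, Z=20, Cl-: 18 e⁻, Z=17, Br-: 36 e⁻, Z=35, I-: 54 e⁻, Z=53. Al3+ < Mg2+ (both 10 e⁻, Z=13>12); Mg2+ < Ca2+ (same group, period 3 vs 4); Ca2+ < Cl- (isoelectronic, higher Z=20 is smaller); Cl- < Br- (same group, 1 shell fewer); Br- < I- (same group, period 4 vs 5).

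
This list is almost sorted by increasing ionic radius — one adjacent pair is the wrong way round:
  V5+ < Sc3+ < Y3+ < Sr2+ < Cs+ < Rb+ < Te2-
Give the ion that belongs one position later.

Compare adjacent ions: Rb+ and Cs+ are in one column with the same charge; the lighter period-5 ion has one fewer shell and is smaller — yet in this increasing list Cs+ sits before Rb+. Nothing else is reversed, so Cs+ should move one place to the right.

Cs+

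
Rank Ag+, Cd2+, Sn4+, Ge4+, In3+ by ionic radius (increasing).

First list Z and electron count for each: Ge4+ (Z=32, 28 e⁻), Sn4+ (Z=50, 46 e⁻), In3+ (Z=49, 46 e⁻), Cd2+ (Z=48, 46 e⁻), Ag+ (Z=47, 46 e⁻). Ge4+ < Sn4+ (same group, 1 shell fewer); Sn4+ < In3+ (both 46 e⁻, Z=50>49); In3+ < Cd2+ (isoelectronic, higher Z=49 is smaller); Cd2+ < Ag+ (isoelectronic, higher Z=48 is smaller).

Ge4+ < Sn4+ < In3+ < Cd2+ < Ag+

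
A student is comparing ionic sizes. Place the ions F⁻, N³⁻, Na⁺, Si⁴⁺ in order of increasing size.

Si⁴⁺ < Na⁺ < F⁻ < N³⁻

These species are isoelectronic with 10 electrons. The only difference is the number of protons: Si⁴⁺ (Z=14), Na⁺ (Z=11), F⁻ (Z=9), N³⁻ (Z=7). The strongest nuclear pull (Si⁴⁺) gives the smallest ion.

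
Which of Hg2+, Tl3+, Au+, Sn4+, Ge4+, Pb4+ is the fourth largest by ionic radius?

Pb4+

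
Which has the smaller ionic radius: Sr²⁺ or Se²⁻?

Sr²⁺

Isoelectronic series (36 e⁻ each). Size is set by nuclear charge: more protons means a smaller ion. Sr²⁺ (Z=38), Se²⁻ (Z=34).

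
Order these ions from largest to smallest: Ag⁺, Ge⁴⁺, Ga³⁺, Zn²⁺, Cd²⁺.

Ag⁺ > Cd²⁺ > Zn²⁺ > Ga³⁺ > Ge⁴⁺

Ge⁴⁺: 28 e⁻, Z=32, Ga³⁺: 28 e⁻, Z=31, Zn²⁺: 28 e⁻, Z=30, Cd²⁺: 46 e⁻, Z=48, Ag⁺: 46 e⁻, Z=47. Ge⁴⁺ < Ga³⁺ (isoelectronic, higher Z=32 is smaller); Ga³⁺ < Zn²⁺ (isoelectronic, higher Z=31 is smaller); Zn²⁺ < Cd²⁺ (same group, 1 shell fewer); Cd²⁺ < Ag⁺ (isoelectronic, higher Z=48 is smaller).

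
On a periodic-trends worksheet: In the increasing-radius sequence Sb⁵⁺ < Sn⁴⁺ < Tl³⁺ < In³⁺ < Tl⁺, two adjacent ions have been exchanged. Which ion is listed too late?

In³⁺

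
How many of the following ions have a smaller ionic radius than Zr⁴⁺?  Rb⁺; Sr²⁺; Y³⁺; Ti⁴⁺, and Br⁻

Tabulating Z and e⁻: Ti⁴⁺ has 18 e⁻ (Z=22), Zr⁴⁺ has 36 e⁻ (Z=40), Y³⁺ has 36 e⁻ (Z=39), Sr²⁺ has 36 e⁻ (Z=38), Rb⁺ has 36 e⁻ (Z=37), Br⁻ has 36 e⁻ (Z=35). Ti⁴⁺ < Zr⁴⁺ (same group, period 4 vs 5); Zr⁴⁺ < Y³⁺ (isoelectronic, higher Z=40 is smaller); Y³⁺ < Sr²⁺ (both 36 e⁻, Z=39>38); Sr²⁺ < Rb⁺ (isoelectronic, higher Z=38 is smaller); Rb⁺ < Br⁻ (isoelectronic, higher Z=37 is smaller).
Relative to Zr⁴⁺, the ions that are smaller are Ti⁴⁺. So 1 is smaller.

1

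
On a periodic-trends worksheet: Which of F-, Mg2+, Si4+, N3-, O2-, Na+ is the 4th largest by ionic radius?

Na+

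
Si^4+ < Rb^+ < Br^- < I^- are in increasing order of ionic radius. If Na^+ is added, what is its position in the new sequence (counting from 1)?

2

Work out protons and electrons: Si^4+: 10 e⁻, Z=14, Na^+: 10 e⁻, Z=11, Rb^+: 36 e⁻, Z=37, Br^-: 36 e⁻, Z=35, I^-: 54 e⁻, Z=53. Si^4+ < Na^+ (isoelectronic, higher Z=14 is smaller); Na^+ < Rb^+ (same group, 2 shells fewer); Rb^+ < Br^- (isoelectronic, higher Z=37 is smaller); Br^- < I^- (same group, period 4 vs 5).
Merged order: Si^4+ < Na^+ < Rb^+ < Br^- < I^- — Na^+ is number 2.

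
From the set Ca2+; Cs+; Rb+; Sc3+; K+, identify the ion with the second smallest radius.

Sc3+ has 18 e⁻ (Z=21), Ca2+ has 18 e⁻ (Z=20), K+ has 18 e⁻ (Z=19), Rb+ has 36 e⁻ (Z=37), Cs+ has 54 e⁻ (Z=55). Sc3+ < Ca2+ (isoelectronic, higher Z=21 is smaller); Ca2+ < K+ (isoelectronic, higher Z=20 is smaller); K+ < Rb+ (same group, 1 shell fewer); Rb+ < Cs+ (same group, period 5 vs 6).
So the order is Sc3+ < Ca2+ < K+ < Rb+ < Cs+; the 2nd-smallest ion is Ca2+.

Ca2+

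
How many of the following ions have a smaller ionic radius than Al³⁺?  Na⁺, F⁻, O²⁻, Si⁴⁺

1

Each ion has 10 electrons. The ranking follows nuclear charge in reverse — greater Z gives a smaller radius. Si⁴⁺ (Z=14), Al³⁺ (Z=13), Na⁺ (Z=11), F⁻ (Z=9), O²⁻ (Z=8).
Ordering all of them (including Al³⁺) by radius gives Si⁴⁺ < Al³⁺ < Na⁺ < F⁻ < O²⁻. Count: 1.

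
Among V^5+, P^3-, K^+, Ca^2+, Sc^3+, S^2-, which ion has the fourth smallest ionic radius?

K^+

These species are isoelectronic with 18 electrons. The only difference is the number of protons: V^5+ (Z=23), Sc^3+ (Z=21), Ca^2+ (Z=20), K^+ (Z=19), S^2- (Z=16), P^3- (Z=15). The strongest nuclear pull (V^5+) gives the smallest ion.
That gives V^5+ < Sc^3+ < Ca^2+ < K^+ < S^2- < P^3-. From the smallest end, number 4 is K^+.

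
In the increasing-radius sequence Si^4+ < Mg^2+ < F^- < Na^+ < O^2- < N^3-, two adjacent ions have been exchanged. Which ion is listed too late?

Na^+

Check each adjacent pair. F^- and Na^+ are reversed: they are isoelectronic (10 e⁻) and Na has more protons than F (11 vs 9), making Na^+ smaller. No other neighbouring pair contradicts the periodic trends, so Na^+ is the ion listed too late.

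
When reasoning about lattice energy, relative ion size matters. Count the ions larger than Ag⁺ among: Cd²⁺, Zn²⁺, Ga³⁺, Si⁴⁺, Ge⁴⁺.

Tabulating Z and e⁻: Si⁴⁺ has 10 e⁻ (Z=14), Ge⁴⁺ has 28 e⁻ (Z=32), Ga³⁺ has 28 e⁻ (Z=31), Zn²⁺ has 28 e⁻ (Z=30), Cd²⁺ has 46 e⁻ (Z=48), Ag⁺ has 46 e⁻ (Z=47). Si⁴⁺ < Ge⁴⁺ (same group, period 3 vs 4); Ge⁴⁺ < Ga³⁺ (both 28 e⁻, Z=32>31); Ga³⁺ < Zn²⁺ (both 28 e⁻, Z=31>30); Zn²⁺ < Cd²⁺ (same group, period 4 vs 5); Cd²⁺ < Ag⁺ (both 46 e⁻, Z=48>47).
Relative to Ag⁺, the ions that are larger are none. Count: 0.

0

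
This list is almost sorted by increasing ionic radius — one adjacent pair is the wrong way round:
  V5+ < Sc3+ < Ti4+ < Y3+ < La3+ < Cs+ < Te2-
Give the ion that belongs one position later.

Sc3+

Scanning neighbour by neighbour, only Sc3+/Ti4+ violates a trend: they are isoelectronic (18 e⁻) and Ti has more protons than Sc (22 vs 21), making Ti4+ smaller. That makes Sc3+ the one sitting a position early relative to where it belongs.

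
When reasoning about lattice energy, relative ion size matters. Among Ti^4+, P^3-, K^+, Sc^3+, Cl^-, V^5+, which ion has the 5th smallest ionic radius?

Cl^-

Isoelectronic series (18 e⁻ each). Size is set by nuclear charge: more protons means a smaller ion. V^5+ (Z=23), Ti^4+ (Z=22), Sc^3+ (Z=21), K^+ (Z=19), Cl^- (Z=17), P^3- (Z=15).
Ordering: V^5+ < Ti^4+ < Sc^3+ < K^+ < Cl^- < P^3-. The 5th smallest is Cl^-.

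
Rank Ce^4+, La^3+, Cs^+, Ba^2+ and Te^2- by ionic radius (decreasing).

All of these have 54 electrons (isoelectronic). With the same electron cloud, the ion with the most protons pulls it in tightest. Nuclear charges: Ce^4+ (Z=58), La^3+ (Z=57), Ba^2+ (Z=56), Cs^+ (Z=55), Te^2- (Z=52). Highest Z is smallest.

Te^2- > Cs^+ > Ba^2+ > La^3+ > Ce^4+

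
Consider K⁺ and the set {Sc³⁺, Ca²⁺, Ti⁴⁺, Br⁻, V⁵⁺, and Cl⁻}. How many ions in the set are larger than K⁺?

2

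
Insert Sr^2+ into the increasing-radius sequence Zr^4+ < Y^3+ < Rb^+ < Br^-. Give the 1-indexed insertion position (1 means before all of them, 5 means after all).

Each ion has 36 electrons. The ranking follows nuclear charge in reverse — greater Z gives a smaller radius. Zr^4+ (Z=40), Y^3+ (Z=39), Sr^2+ (Z=38), Rb^+ (Z=37), Br^- (Z=35).
With Sr^2+ included the full order is Zr^4+ < Y^3+ < Sr^2+ < Rb^+ < Br^-, so it takes position 3.

3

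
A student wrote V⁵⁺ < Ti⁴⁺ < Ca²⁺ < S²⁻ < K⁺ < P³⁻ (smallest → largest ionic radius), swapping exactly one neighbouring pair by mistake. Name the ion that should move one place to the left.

K⁺

The pair S²⁻, K⁺ is the wrong way round — K⁺ and S²⁻ share 18 electrons; the higher nuclear charge on K (Z=19) contracts it more, so K⁺ < S²⁻. All other adjacent pairs agree with periodic trends, so K⁺ is the misplaced ion.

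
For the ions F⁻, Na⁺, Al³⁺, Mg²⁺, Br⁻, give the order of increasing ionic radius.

Al³⁺ < Mg²⁺ < Na⁺ < F⁻ < Br⁻

First list Z and electron count for each: Al³⁺: 10 e⁻, Z=13, Mg²⁺: 10 e⁻, Z=12, Na⁺: 10 e⁻, Z=11, F⁻: 10 e⁻, Z=9, Br⁻: 36 e⁻, Z=35. Al³⁺ < Mg²⁺ (both 10 e⁻, Z=13>12); Mg²⁺ < Na⁺ (both 10 e⁻, Z=12>11); Na⁺ < F⁻ (isoelectronic, higher Z=11 is smaller); F⁻ < Br⁻ (same group, period 2 vs 4).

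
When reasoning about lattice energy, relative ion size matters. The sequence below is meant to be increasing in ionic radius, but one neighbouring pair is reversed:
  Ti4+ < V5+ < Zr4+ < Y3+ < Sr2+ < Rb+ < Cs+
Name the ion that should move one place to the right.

The pair Ti4+, V5+ is the wrong way round — V5+ and Ti4+ share 18 electrons; the higher nuclear charge on V (Z=23) contracts it more, so V5+ < Ti4+. All other adjacent pairs agree with periodic trends, so Ti4+ is the misplaced ion.

Ti4+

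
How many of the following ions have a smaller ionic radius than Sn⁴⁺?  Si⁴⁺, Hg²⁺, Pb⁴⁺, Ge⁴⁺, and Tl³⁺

2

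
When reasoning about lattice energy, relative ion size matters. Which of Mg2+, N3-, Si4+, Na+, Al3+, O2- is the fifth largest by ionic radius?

All of these have 10 electrons (isoelectronic). With the same electron cloud, the ion with the most protons pulls it in tightest. Nuclear charges: Si4+ (Z=14), Al3+ (Z=13), Mg2+ (Z=12), Na+ (Z=11), O2- (Z=8), N3- (Z=7). Highest Z is smallest.
So the order is Si4+ < Al3+ < Mg2+ < Na+ < O2- < N3-; the 5th-largest ion is Al3+.

Al3+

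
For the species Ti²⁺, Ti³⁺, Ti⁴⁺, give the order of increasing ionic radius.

Same element, different charge: the more highly charged cation has fewer electrons and a greater effective nuclear charge per electron, making Ti⁴⁺ the smallest.

Ti⁴⁺ < Ti³⁺ < Ti²⁺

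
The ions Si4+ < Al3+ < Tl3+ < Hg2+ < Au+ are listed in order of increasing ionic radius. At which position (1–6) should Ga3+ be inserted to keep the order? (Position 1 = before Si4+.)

Si4+ (Z=14, 10 e⁻), Al3+ (Z=13, 10 e⁻), Ga3+ (Z=31, 28 e⁻), Tl3+ (Z=81, 78 e⁻), Hg2+ (Z=80, 78 e⁻), Au+ (Z=79, 78 e⁻). Si4+ < Al3+ (both 10 e⁻, Z=14>13); Al3+ < Ga3+ (same group, 1 shell fewer); Ga3+ < Tl3+ (same group, period 4 vs 6); Tl3+ < Hg2+ (both 78 e⁻, Z=81>80); Hg2+ < Au+ (isoelectronic, higher Z=80 is smaller).
Merged order: Si4+ < Al3+ < Ga3+ < Tl3+ < Hg2+ < Au+ — Ga3+ is number 3.

3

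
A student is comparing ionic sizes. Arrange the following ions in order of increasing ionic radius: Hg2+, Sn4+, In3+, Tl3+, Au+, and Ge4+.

Ge4+ (Z=32, 28 e⁻), Sn4+ (Z=50, 46 e⁻), In3+ (Z=49, 46 e⁻), Tl3+ (Z=81, 78 e⁻), Hg2+ (Z=80, 78 e⁻), Au+ (Z=79, 78 e⁻). Ge4+ < Sn4+ (same group, period 4 vs 5); Sn4+ < In3+ (isoelectronic, higher Z=50 is smaller); In3+ < Tl3+ (same group, period 5 vs 6); Tl3+ < Hg2+ (both 78 e⁻, Z=81>80); Hg2+ < Au+ (isoelectronic, higher Z=80 is smaller).

Ge4+ < Sn4+ < In3+ < Tl3+ < Hg2+ < Au+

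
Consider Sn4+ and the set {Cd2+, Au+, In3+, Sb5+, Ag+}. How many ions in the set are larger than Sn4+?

4

First list Z and electron count for each: Sb5+ (Z=51, 46 e⁻), Sn4+ (Z=50, 46 e⁻), In3+ (Z=49, 46 e⁻), Cd2+ (Z=48, 46 e⁻), Ag+ (Z=47, 46 e⁻), Au+ (Z=79, 78 e⁻). Sb5+ < Sn4+ (both 46 e⁻, Z=51>50); Sn4+ < In3+ (isoelectronic, higher Z=50 is smaller); In3+ < Cd2+ (both 46 e⁻, Z=49>48); Cd2+ < Ag+ (isoelectronic, higher Z=48 is smaller); Ag+ < Au+ (same group, 1 shell fewer).
Placing each against Sn4+: smaller — Sb5+; larger — In3+, Cd2+, Ag+, Au+. So 4 are larger.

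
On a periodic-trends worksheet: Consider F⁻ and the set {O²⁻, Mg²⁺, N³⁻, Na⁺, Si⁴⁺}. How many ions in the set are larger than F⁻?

2

Isoelectronic series (10 e⁻ each). Size is set by nuclear charge: more protons means a smaller ion. Si⁴⁺ (Z=14), Mg²⁺ (Z=12), Na⁺ (Z=11), F⁻ (Z=9), O²⁻ (Z=8), N³⁻ (Z=7).
Ordering all of them (including F⁻) by radius gives Si⁴⁺ < Mg²⁺ < Na⁺ < F⁻ < O²⁻ < N³⁻. That's 2.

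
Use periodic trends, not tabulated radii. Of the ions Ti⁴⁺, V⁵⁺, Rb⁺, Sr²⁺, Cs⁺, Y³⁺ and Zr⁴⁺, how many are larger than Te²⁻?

0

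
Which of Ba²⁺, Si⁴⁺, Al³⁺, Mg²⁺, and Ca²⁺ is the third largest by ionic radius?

Mg²⁺

Tabulating Z and e⁻: Si⁴⁺ (Z=14, 10 e⁻), Al³⁺ (Z=13, 10 e⁻), Mg²⁺ (Z=12, 10 e⁻), Ca²⁺ (Z=20, 18 e⁻), Ba²⁺ (Z=56, 54 e⁻). Si⁴⁺ < Al³⁺ (both 10 e⁻, Z=14>13); Al³⁺ < Mg²⁺ (both 10 e⁻, Z=13>12); Mg²⁺ < Ca²⁺ (same group, period 3 vs 4); Ca²⁺ < Ba²⁺ (same group, period 4 vs 6).
Full ascending order: Si⁴⁺ < Al³⁺ < Mg²⁺ < Ca²⁺ < Ba²⁺. Counting from the largest, position 3 is Mg²⁺.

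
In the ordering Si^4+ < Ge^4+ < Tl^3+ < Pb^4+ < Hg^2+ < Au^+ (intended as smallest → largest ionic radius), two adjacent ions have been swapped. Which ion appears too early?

Tl^3+

Compare adjacent ions: Pb^4+ and Tl^3+ share 78 electrons; the higher nuclear charge on Pb (Z=82) contracts it more, so Pb^4+ < Tl^3+ — yet in this increasing list Tl^3+ sits before Pb^4+. Nothing else is reversed, so Tl^3+ should move one place to the right.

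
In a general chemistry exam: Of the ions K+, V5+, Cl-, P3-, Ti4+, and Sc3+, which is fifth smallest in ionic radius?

Cl-

Isoelectronic series (18 e⁻ each). Size is set by nuclear charge: more protons means a smaller ion. V5+ (Z=23), Ti4+ (Z=22), Sc3+ (Z=21), K+ (Z=19), Cl- (Z=17), P3- (Z=15).
Ordering: V5+ < Ti4+ < Sc3+ < K+ < Cl- < P3-. The fifth smallest is Cl-.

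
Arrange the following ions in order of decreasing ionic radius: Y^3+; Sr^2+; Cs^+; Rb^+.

First list Z and electron count for each: Y^3+ (Z=39, 36 e⁻), Sr^2+ (Z=38, 36 e⁻), Rb^+ (Z=37, 36 e⁻), Cs^+ (Z=55, 54 e⁻). Y^3+ < Sr^2+ (both 36 e⁻, Z=39>38); Sr^2+ < Rb^+ (isoelectronic, higher Z=38 is smaller); Rb^+ < Cs^+ (same group, period 5 vs 6).

Cs^+ > Rb^+ > Sr^2+ > Y^3+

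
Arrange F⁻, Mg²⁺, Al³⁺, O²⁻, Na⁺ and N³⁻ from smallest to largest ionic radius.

Al³⁺ < Mg²⁺ < Na⁺ < F⁻ < O²⁻ < N³⁻

All of these have 10 electrons (isoelectronic). With the same electron cloud, the ion with the most protons pulls it in tightest. Nuclear charges: Al³⁺ (Z=13), Mg²⁺ (Z=12), Na⁺ (Z=11), F⁻ (Z=9), O²⁻ (Z=8), N³⁻ (Z=7). Highest Z is smallest.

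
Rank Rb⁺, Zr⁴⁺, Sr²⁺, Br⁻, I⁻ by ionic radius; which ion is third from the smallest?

Rb⁺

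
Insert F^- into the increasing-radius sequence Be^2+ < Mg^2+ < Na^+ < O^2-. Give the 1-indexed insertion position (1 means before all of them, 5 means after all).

4

First list Z and electron count for each: Be^2+ has 2 e⁻ (Z=4), Mg^2+ has 10 e⁻ (Z=12), Na^+ has 10 e⁻ (Z=11), F^- has 10 e⁻ (Z=9), O^2- has 10 e⁻ (Z=8). Be^2+ < Mg^2+ (same group, period 2 vs 3); Mg^2+ < Na^+ (both 10 e⁻, Z=12>11); Na^+ < F^- (isoelectronic, higher Z=11 is smaller); F^- < O^2- (both 10 e⁻, Z=9>8).
Putting F^- in gives Be^2+ < Mg^2+ < Na^+ < F^- < O^2-; it lands at slot 4.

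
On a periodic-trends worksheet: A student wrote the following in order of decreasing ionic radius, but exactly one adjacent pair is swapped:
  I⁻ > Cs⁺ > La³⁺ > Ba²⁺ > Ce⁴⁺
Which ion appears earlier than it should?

Compare adjacent ions: La³⁺ and Ba²⁺ share 54 electrons; the higher nuclear charge on La (Z=57) contracts it more, so La³⁺ < Ba²⁺ — yet in this decreasing list La³⁺ sits before Ba²⁺. Nothing else is reversed, so La³⁺ should move one place to the right.

La³⁺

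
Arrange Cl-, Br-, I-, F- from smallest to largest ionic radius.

F- < Cl- < Br- < I-

These ions sit in one column with identical charge. Each step down the periodic table adds a principal shell, increasing the radius.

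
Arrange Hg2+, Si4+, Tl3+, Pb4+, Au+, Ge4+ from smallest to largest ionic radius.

Si4+ < Ge4+ < Pb4+ < Tl3+ < Hg2+ < Au+

Si4+ has 10 e⁻ (Z=14), Ge4+ has 28 e⁻ (Z=32), Pb4+ has 78 e⁻ (Z=82), Tl3+ has 78 e⁻ (Z=81), Hg2+ has 78 e⁻ (Z=80), Au+ has 78 e⁻ (Z=79). Si4+ < Ge4+ (same group, period 3 vs 4); Ge4+ < Pb4+ (same group, period 4 vs 6); Pb4+ < Tl3+ (isoelectronic, higher Z=82 is smaller); Tl3+ < Hg2+ (both 78 e⁻, Z=81>80); Hg2+ < Au+ (both 78 e⁻, Z=80>79).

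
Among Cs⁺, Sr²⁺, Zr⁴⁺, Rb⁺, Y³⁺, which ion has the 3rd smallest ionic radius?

Sr²⁺

Zr⁴⁺ (Z=40, 36 e⁻), Y³⁺ (Z=39, 36 e⁻), Sr²⁺ (Z=38, 36 e⁻), Rb⁺ (Z=37, 36 e⁻), Cs⁺ (Z=55, 54 e⁻). Zr⁴⁺ < Y³⁺ (isoelectronic, higher Z=40 is smaller); Y³⁺ < Sr²⁺ (both 36 e⁻, Z=39>38); Sr²⁺ < Rb⁺ (both 36 e⁻, Z=38>37); Rb⁺ < Cs⁺ (same group, 1 shell fewer).
So the order is Zr⁴⁺ < Y³⁺ < Sr²⁺ < Rb⁺ < Cs⁺; the 3rd-smallest ion is Sr²⁺.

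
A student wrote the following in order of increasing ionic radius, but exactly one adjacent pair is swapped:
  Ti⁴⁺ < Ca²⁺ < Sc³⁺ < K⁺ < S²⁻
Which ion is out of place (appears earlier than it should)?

Ca²⁺

Scanning neighbour by neighbour, only Ca²⁺/Sc³⁺ violates a trend: both have 18 electrons but Z(Sc)=21 > Z(Ca)=20, so Sc³⁺ should be the smaller of the two. That makes Ca²⁺ the one sitting a position early relative to where it belongs.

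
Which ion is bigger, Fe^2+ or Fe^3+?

Fe^2+

Same element, different charge: the more highly charged cation has fewer electrons and a greater effective nuclear charge per electron, making Fe^3+ the smallest.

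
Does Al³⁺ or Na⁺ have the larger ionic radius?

Isoelectronic series (10 e⁻ each). Size is set by nuclear charge: more protons means a smaller ion. Al³⁺ (Z=13), Na⁺ (Z=11).

Na⁺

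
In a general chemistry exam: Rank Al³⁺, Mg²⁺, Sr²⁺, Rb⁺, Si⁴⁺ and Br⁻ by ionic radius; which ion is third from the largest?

Sr²⁺

Tabulating Z and e⁻: Si⁴⁺: 10 e⁻, Z=14, Al³⁺: 10 e⁻, Z=13, Mg²⁺: 10 e⁻, Z=12, Sr²⁺: 36 e⁻, Z=38, Rb⁺: 36 e⁻, Z=37, Br⁻: 36 e⁻, Z=35. Si⁴⁺ < Al³⁺ (isoelectronic, higher Z=14 is smaller); Al³⁺ < Mg²⁺ (isoelectronic, higher Z=13 is smaller); Mg²⁺ < Sr²⁺ (same group, period 3 vs 5); Sr²⁺ < Rb⁺ (isoelectronic, higher Z=38 is smaller); Rb⁺ < Br⁻ (isoelectronic, higher Z=37 is smaller).
Full ascending order: Si⁴⁺ < Al³⁺ < Mg²⁺ < Sr²⁺ < Rb⁺ < Br⁻. Counting from the largest, position 3 is Sr²⁺.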